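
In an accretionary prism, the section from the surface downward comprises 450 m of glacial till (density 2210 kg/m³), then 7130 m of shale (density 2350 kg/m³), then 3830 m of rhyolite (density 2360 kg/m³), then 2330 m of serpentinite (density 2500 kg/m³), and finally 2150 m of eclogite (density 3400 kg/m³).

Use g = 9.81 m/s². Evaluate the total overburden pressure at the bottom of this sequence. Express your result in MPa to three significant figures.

glacial till: 2210 kg/m³ × 9.81 m/s² × 450 m = 9.756×10^6 Pa = 9.756 MPa
shale: 2350 kg/m³ × 9.81 m/s² × 7130 m = 1.644×10^8 Pa = 164.4 MPa
rhyolite: 2360 kg/m³ × 9.81 m/s² × 3830 m = 8.867×10^7 Pa = 88.67 MPa
serpentinite: 2500 kg/m³ × 9.81 m/s² × 2330 m = 5.714×10^7 Pa = 57.14 MPa
eclogite: 3400 kg/m³ × 9.81 m/s² × 2150 m = 7.171×10^7 Pa = 71.71 MPa
Total = 9.756 + 164.4 + 88.67 + 57.14 + 71.71 = 391.65 MPa

392 MPa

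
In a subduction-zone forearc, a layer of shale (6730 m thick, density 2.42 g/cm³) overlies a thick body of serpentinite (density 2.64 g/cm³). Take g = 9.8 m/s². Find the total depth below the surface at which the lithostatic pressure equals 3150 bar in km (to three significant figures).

12.7 km

Pressure at base of upper layers: 2420×9.8×6730 = 1.596×10^8 Pa = 1596 bar
Remaining pressure to be supplied by serpentinite: 3.150×10^8 − 1.596×10^8 = 1.554×10^8 Pa
Additional depth in serpentinite = 1.554×10^8 Pa / (2640 kg/m³ × 9.8 m/s²) = 6006.2 m
Total depth = 6730 m + 6006.2 m = 12736 m
= 12.736 km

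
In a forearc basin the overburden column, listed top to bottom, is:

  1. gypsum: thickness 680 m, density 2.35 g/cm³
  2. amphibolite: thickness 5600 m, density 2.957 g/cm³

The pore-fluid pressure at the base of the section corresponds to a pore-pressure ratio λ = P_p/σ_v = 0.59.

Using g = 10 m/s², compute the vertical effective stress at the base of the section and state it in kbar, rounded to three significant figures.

Overburden (lithostatic) stress σ_v:
gypsum: 2350 kg/m³ × 10 m/s² × 680 m = 1.598×10^7 Pa = 15.98 MPa
amphibolite: 2957 kg/m³ × 10 m/s² × 5600 m = 1.656×10^8 Pa = 165.6 MPa
Total = 15.98 + 165.6 = 181.57 MPa
Pore pressure P_p = λ·σ_v = 0.59 × 181.6 MPa = 107.1 MPa
Effective stress σ' = σ_v − P_p = 181.6 − 107.1 = 74.445 MPa = 0.74445 kbar

0.744 kbar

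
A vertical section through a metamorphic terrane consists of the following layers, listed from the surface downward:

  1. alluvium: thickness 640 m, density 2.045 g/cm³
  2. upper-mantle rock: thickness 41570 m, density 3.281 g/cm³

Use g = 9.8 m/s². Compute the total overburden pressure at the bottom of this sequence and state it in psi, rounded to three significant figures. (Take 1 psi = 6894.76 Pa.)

196000 psi

alluvium: 2045 kg/m³ × 9.8 m/s² × 640 m = 1.283×10^7 Pa = 1860 psi
upper-mantle rock: 3281 kg/m³ × 9.8 m/s² × 41570 m = 1.337×10^9 Pa = 1.939×10^5 psi
Total = 1860 + 1.939×10^5 = 1.9572×10^5 psi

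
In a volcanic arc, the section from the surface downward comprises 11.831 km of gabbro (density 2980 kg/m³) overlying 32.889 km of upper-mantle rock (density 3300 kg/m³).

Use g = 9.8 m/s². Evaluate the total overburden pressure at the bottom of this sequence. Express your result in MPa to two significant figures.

1400 MPa

gabbro: 2980 kg/m³ × 9.8 m/s² × 11831 m = 3.455×10^8 Pa = 345.5 MPa
upper-mantle rock: 3300 kg/m³ × 9.8 m/s² × 32889 m = 1.064×10^9 Pa = 1064 MPa
Total = 345.5 + 1064 = 1409.1 MPa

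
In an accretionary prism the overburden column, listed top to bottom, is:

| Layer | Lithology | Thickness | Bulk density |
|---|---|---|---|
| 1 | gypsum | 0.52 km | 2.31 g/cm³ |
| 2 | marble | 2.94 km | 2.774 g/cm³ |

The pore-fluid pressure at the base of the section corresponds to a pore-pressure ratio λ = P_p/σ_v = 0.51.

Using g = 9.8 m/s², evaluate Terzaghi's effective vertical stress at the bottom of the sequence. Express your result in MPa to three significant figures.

Overburden (lithostatic) stress σ_v:
gypsum: 2310 kg/m³ × 9.8 m/s² × 520 m = 1.177×10^7 Pa = 11.77 MPa
marble: 2774 kg/m³ × 9.8 m/s² × 2940 m = 7.992×10^7 Pa = 79.92 MPa
Total = 11.77 + 79.92 = 91.696 MPa
Pore pressure P_p = λ·σ_v = 0.51 × 91.70 MPa = 46.77 MPa
Effective stress σ' = σ_v − P_p = 91.70 − 46.77 = 44.931 MPa

44.9 MPa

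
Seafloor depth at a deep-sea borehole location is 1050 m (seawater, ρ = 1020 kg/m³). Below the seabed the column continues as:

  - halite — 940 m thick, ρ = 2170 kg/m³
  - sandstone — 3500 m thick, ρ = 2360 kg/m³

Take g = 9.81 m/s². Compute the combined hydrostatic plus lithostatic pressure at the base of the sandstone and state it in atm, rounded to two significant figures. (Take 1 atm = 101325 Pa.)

seawater: 1020 kg/m³ × 9.81 m/s² × 1050 m = 1.051×10^7 Pa = 103.7 atm
halite: 2170 kg/m³ × 9.81 m/s² × 940 m = 2.001×10^7 Pa = 197.5 atm
sandstone: 2360 kg/m³ × 9.81 m/s² × 3500 m = 8.103×10^7 Pa = 799.7 atm
Total = 103.7 + 197.5 + 799.7 = 1100.9 atm

1100 atm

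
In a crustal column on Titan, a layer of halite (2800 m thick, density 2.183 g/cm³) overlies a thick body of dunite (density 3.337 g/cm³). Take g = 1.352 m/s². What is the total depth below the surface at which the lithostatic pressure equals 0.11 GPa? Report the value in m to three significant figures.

Pressure at base of upper layers: 2183×1.352×2800 = 8.264×10^6 Pa = 8.264×10^-3 GPa
Remaining pressure to be supplied by dunite: 1.100×10^8 − 8.264×10^6 = 1.017×10^8 Pa
Additional depth in dunite = 1.017×10^8 Pa / (3337 kg/m³ × 1.352 m/s²) = 22550 m
Total depth = 2800 m + 22550 m = 25350 m

25300 m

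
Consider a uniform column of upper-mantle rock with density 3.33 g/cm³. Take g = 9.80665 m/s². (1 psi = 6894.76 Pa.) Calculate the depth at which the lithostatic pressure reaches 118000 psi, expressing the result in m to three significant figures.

24900 m

h = P/(ρg) = 118000 psi / (3330 kg/m³ × 9.80665 m/s²) = 8.136×10^8 Pa / 32656 Pa/m = 24914 m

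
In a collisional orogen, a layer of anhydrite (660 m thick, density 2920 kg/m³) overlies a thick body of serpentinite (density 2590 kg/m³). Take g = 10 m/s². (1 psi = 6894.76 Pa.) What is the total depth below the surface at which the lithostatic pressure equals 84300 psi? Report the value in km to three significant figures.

Pressure at base of upper layers: 2920×10×660 = 1.927×10^7 Pa = 2795 psi
Remaining pressure to be supplied by serpentinite: 5.812×10^8 − 1.927×10^7 = 5.620×10^8 Pa
Additional depth in serpentinite = 5.620×10^8 Pa / (2590 kg/m³ × 10 m/s²) = 21697 m
Total depth = 660 m + 21697 m = 22357 m
= 22.357 km

22.4 km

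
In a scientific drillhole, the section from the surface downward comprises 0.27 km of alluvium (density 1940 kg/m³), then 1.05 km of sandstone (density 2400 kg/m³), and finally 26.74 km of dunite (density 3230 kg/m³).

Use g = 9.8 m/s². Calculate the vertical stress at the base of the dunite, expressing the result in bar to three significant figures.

alluvium: 1940 kg/m³ × 9.8 m/s² × 270 m = 5.133×10^6 Pa = 51.33 bar
sandstone: 2400 kg/m³ × 9.8 m/s² × 1050 m = 2.470×10^7 Pa = 247.0 bar
dunite: 3230 kg/m³ × 9.8 m/s² × 26740 m = 8.464×10^8 Pa = 8464 bar
Total = 51.33 + 247.0 + 8464 = 8762.6 bar

8760 bar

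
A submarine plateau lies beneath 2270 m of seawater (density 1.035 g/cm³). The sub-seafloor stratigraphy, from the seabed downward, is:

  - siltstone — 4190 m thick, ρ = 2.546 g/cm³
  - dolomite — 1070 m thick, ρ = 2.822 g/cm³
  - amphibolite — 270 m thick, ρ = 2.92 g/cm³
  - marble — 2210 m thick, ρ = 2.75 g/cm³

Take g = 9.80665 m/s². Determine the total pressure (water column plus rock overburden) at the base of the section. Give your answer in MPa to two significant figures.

220 MPa

seawater: 1035 kg/m³ × 9.80665 m/s² × 2270 m = 2.304×10^7 Pa = 23.04 MPa
siltstone: 2546 kg/m³ × 9.80665 m/s² × 4190 m = 1.046×10^8 Pa = 104.6 MPa
dolomite: 2822 kg/m³ × 9.80665 m/s² × 1070 m = 2.961×10^7 Pa = 29.61 MPa
amphibolite: 2920 kg/m³ × 9.80665 m/s² × 270 m = 7.732×10^6 Pa = 7.732 MPa
marble: 2750 kg/m³ × 9.80665 m/s² × 2210 m = 5.960×10^7 Pa = 59.60 MPa
Total = 23.04 + 104.6 + 29.61 + 7.732 + 59.60 = 224.60 MPa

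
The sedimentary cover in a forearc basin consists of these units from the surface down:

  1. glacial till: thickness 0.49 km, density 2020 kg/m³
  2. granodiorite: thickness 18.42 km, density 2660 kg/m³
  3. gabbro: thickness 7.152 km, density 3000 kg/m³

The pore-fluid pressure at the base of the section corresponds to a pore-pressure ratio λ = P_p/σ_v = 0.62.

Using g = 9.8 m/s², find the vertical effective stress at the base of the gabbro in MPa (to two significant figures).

270 MPa

Overburden (lithostatic) stress σ_v:
glacial till: 2020 kg/m³ × 9.8 m/s² × 490 m = 9.700×10^6 Pa = 9.700 MPa
granodiorite: 2660 kg/m³ × 9.8 m/s² × 18420 m = 4.802×10^8 Pa = 480.2 MPa
gabbro: 3000 kg/m³ × 9.8 m/s² × 7152 m = 2.103×10^8 Pa = 210.3 MPa
Total = 9.700 + 480.2 + 210.3 = 700.14 MPa
Pore pressure P_p = λ·σ_v = 0.62 × 700.1 MPa = 434.1 MPa
Effective stress σ' = σ_v − P_p = 700.1 − 434.1 = 266.05 MPa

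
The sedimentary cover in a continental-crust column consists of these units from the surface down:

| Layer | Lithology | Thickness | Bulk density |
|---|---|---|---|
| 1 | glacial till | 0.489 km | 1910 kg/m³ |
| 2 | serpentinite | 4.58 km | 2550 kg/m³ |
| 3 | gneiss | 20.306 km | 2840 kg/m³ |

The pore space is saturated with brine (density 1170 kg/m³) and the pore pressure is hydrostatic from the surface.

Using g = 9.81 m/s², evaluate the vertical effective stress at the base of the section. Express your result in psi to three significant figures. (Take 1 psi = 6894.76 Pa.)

Overburden (lithostatic) stress σ_v:
glacial till: 1910 kg/m³ × 9.81 m/s² × 489 m = 9.162×10^6 Pa = 9.162 MPa
serpentinite: 2550 kg/m³ × 9.81 m/s² × 4580 m = 1.146×10^8 Pa = 114.6 MPa
gneiss: 2840 kg/m³ × 9.81 m/s² × 20306 m = 5.657×10^8 Pa = 565.7 MPa
Total = 9.162 + 114.6 + 565.7 = 689.47 MPa
Pore pressure P_p = 1170 kg/m³ × 9.81 m/s² × 25375 m = 2.912×10^8 Pa = 291.2 MPa
Effective stress σ' = σ_v − P_p = 689.5 − 291.2 = 398.22 MPa = 57757 psi

57800 psi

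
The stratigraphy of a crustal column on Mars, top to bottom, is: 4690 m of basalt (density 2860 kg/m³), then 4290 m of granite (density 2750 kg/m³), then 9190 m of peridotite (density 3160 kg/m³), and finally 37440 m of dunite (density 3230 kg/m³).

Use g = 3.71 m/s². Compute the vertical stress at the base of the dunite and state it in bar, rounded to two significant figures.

6500 bar

basalt: 2860 kg/m³ × 3.71 m/s² × 4690 m = 4.976×10^7 Pa = 497.6 bar
granite: 2750 kg/m³ × 3.71 m/s² × 4290 m = 4.377×10^7 Pa = 437.7 bar
peridotite: 3160 kg/m³ × 3.71 m/s² × 9190 m = 1.077×10^8 Pa = 1077 bar
dunite: 3230 kg/m³ × 3.71 m/s² × 37440 m = 4.487×10^8 Pa = 4487 bar
Total = 497.6 + 437.7 + 1077 + 4487 = 6499.3 bar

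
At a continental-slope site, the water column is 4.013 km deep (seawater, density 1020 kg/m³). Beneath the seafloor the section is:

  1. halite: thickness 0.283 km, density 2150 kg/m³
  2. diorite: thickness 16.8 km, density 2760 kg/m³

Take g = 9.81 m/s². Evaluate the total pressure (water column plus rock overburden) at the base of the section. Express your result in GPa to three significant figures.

0.501 GPa

seawater: 1020 kg/m³ × 9.81 m/s² × 4013 m = 4.015×10^7 Pa = 0.04015 GPa
halite: 2150 kg/m³ × 9.81 m/s² × 283 m = 5.969×10^6 Pa = 5.969×10^-3 GPa
diorite: 2760 kg/m³ × 9.81 m/s² × 16800 m = 4.549×10^8 Pa = 0.4549 GPa
Total = 0.04015 + 5.969×10^-3 + 0.4549 = 0.50099 GPa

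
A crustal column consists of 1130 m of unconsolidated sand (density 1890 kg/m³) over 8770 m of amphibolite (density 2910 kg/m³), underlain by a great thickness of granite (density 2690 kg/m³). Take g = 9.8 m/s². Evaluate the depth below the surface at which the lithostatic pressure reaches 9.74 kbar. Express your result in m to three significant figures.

Pressure at base of upper layers: 1890×9.8×1130 + 2910×9.8×8770 = 2.710×10^8 Pa = 2.710 kbar
Remaining pressure to be supplied by granite: 9.740×10^8 − 2.710×10^8 = 7.030×10^8 Pa
Additional depth in granite = 7.030×10^8 Pa / (2690 kg/m³ × 9.8 m/s²) = 26666 m
Total depth = 9900 m + 26666 m = 36566 m

36600 m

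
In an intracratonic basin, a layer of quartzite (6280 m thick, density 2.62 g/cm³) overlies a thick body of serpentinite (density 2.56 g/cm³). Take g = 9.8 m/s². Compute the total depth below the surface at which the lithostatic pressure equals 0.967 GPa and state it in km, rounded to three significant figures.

Pressure at base of upper layers: 2620×9.8×6280 = 1.612×10^8 Pa = 0.1612 GPa
Remaining pressure to be supplied by serpentinite: 9.670×10^8 − 1.612×10^8 = 8.058×10^8 Pa
Additional depth in serpentinite = 8.058×10^8 Pa / (2560 kg/m³ × 9.8 m/s²) = 32117 m
Total depth = 6280 m + 32117 m = 38397 m
= 38.397 km

38.4 km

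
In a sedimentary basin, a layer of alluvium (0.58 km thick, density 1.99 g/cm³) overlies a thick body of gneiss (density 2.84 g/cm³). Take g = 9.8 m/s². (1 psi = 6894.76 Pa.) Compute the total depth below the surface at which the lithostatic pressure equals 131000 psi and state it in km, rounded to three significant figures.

Pressure at base of upper layers: 1990×9.8×580 = 1.131×10^7 Pa = 1641 psi
Remaining pressure to be supplied by gneiss: 9.032×10^8 − 1.131×10^7 = 8.919×10^8 Pa
Additional depth in gneiss = 8.919×10^8 Pa / (2840 kg/m³ × 9.8 m/s²) = 32046 m
Total depth = 580 m + 32046 m = 32626 m
= 32.626 km

32.6 km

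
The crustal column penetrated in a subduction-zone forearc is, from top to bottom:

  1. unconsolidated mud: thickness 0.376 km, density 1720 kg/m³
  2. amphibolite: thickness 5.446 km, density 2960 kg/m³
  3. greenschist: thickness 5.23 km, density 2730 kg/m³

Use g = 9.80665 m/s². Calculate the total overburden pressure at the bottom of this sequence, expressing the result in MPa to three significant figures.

unconsolidated mud: 1720 kg/m³ × 9.80665 m/s² × 376 m = 6.342×10^6 Pa = 6.342 MPa
amphibolite: 2960 kg/m³ × 9.80665 m/s² × 5446 m = 1.581×10^8 Pa = 158.1 MPa
greenschist: 2730 kg/m³ × 9.80665 m/s² × 5230 m = 1.400×10^8 Pa = 140.0 MPa
Total = 6.342 + 158.1 + 140.0 = 304.45 MPa

304 MPa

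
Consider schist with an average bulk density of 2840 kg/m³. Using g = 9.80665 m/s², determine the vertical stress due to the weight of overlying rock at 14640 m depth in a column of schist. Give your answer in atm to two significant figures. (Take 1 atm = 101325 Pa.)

4000 atm

schist: 2840 kg/m³ × 9.80665 m/s² × 14640 m = 4.077×10^8 Pa = 4024 atm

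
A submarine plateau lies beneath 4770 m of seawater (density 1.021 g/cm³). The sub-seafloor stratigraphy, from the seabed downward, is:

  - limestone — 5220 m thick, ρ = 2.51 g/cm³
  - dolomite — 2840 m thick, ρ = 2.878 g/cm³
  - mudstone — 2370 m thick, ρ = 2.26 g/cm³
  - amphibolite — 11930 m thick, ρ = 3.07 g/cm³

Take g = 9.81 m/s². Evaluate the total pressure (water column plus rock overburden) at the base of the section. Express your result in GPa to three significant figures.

seawater: 1021 kg/m³ × 9.81 m/s² × 4770 m = 4.778×10^7 Pa = 0.04778 GPa
limestone: 2510 kg/m³ × 9.81 m/s² × 5220 m = 1.285×10^8 Pa = 0.1285 GPa
dolomite: 2878 kg/m³ × 9.81 m/s² × 2840 m = 8.018×10^7 Pa = 0.08018 GPa
mudstone: 2260 kg/m³ × 9.81 m/s² × 2370 m = 5.254×10^7 Pa = 0.05254 GPa
amphibolite: 3070 kg/m³ × 9.81 m/s² × 11930 m = 3.593×10^8 Pa = 0.3593 GPa
Total = 0.04778 + 0.1285 + 0.08018 + 0.05254 + 0.3593 = 0.66833 GPa

0.668 GPa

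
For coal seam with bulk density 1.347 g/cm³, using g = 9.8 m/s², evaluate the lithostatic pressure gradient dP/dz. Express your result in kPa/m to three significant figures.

13.2 kPa/m

dP/dz = ρg = 1347 kg/m³ × 9.8 m/s² = 13201 Pa/m
= 13201 Pa/m × (1 kPa/m / 1000.0 Pa/m) = 13.201 kPa/m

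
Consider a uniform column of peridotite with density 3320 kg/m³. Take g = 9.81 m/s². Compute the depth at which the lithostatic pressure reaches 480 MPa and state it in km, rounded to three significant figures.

h = P/(ρg) = 480 MPa / (3320 kg/m³ × 9.81 m/s²) = 4.800×10^8 Pa / 32569 Pa/m = 14738 m
= 14.738 km

14.7 km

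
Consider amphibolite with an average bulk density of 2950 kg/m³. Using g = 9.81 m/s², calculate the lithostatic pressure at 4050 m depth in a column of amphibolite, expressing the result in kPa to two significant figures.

amphibolite: 2950 kg/m³ × 9.81 m/s² × 4050 m = 1.172×10^8 Pa = 1.172×10^5 kPa

120000 kPa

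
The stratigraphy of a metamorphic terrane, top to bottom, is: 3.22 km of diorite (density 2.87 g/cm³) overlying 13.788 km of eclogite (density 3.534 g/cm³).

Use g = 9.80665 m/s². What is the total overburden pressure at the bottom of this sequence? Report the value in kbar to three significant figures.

diorite: 2870 kg/m³ × 9.80665 m/s² × 3220 m = 9.063×10^7 Pa = 0.9063 kbar
eclogite: 3534 kg/m³ × 9.80665 m/s² × 13788 m = 4.778×10^8 Pa = 4.778 kbar
Total = 0.9063 + 4.778 = 5.6847 kbar

5.68 kbar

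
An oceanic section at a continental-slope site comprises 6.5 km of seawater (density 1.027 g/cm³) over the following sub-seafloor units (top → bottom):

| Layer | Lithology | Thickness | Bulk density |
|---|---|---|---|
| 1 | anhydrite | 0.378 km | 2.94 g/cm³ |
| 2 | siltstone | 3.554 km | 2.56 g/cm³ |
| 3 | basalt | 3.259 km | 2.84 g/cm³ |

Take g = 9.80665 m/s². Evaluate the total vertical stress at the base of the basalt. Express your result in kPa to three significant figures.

256000 kPa

seawater: 1027 kg/m³ × 9.80665 m/s² × 6500 m = 6.546×10^7 Pa = 65464 kPa
anhydrite: 2940 kg/m³ × 9.80665 m/s² × 378 m = 1.090×10^7 Pa = 10898 kPa
siltstone: 2560 kg/m³ × 9.80665 m/s² × 3554 m = 8.922×10^7 Pa = 89223 kPa
basalt: 2840 kg/m³ × 9.80665 m/s² × 3259 m = 9.077×10^7 Pa = 90766 kPa
Total = 65464 + 10898 + 89223 + 90766 = 2.5635×10^5 kPa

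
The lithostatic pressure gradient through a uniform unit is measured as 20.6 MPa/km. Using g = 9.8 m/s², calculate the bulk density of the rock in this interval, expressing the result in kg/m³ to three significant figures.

ρ = (dP/dz)/g = 20.6 MPa/km / 9.8 m/s² = 20600 Pa/m / 9.8 m/s² = 2102.0 kg/m³

2100 kg/m³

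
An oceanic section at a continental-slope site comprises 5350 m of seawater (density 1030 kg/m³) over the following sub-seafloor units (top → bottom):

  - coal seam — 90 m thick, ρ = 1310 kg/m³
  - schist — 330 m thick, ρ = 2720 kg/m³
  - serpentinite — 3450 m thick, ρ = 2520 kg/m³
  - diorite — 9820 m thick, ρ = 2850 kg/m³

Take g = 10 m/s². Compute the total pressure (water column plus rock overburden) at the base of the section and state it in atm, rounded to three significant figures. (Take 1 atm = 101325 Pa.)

4260 atm

seawater: 1030 kg/m³ × 10 m/s² × 5350 m = 5.511×10^7 Pa = 543.8 atm
coal seam: 1310 kg/m³ × 10 m/s² × 90 m = 1.179×10^6 Pa = 11.64 atm
schist: 2720 kg/m³ × 10 m/s² × 330 m = 8.976×10^6 Pa = 88.59 atm
serpentinite: 2520 kg/m³ × 10 m/s² × 3450 m = 8.694×10^7 Pa = 858.0 atm
diorite: 2850 kg/m³ × 10 m/s² × 9820 m = 2.799×10^8 Pa = 2762 atm
Total = 543.8 + 11.64 + 88.59 + 858.0 + 2762 = 4264.2 atm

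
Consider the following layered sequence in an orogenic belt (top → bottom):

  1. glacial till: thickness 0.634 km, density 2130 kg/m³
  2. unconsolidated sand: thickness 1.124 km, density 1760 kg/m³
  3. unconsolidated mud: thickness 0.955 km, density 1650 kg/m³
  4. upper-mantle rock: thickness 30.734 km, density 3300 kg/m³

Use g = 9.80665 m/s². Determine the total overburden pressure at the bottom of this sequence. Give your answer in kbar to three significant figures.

10.4 kbar

glacial till: 2130 kg/m³ × 9.80665 m/s² × 634 m = 1.324×10^7 Pa = 0.1324 kbar
unconsolidated sand: 1760 kg/m³ × 9.80665 m/s² × 1124 m = 1.940×10^7 Pa = 0.1940 kbar
unconsolidated mud: 1650 kg/m³ × 9.80665 m/s² × 955 m = 1.545×10^7 Pa = 0.1545 kbar
upper-mantle rock: 3300 kg/m³ × 9.80665 m/s² × 30734 m = 9.946×10^8 Pa = 9.946 kbar
Total = 0.1324 + 0.1940 + 0.1545 + 9.946 = 10.427 kbar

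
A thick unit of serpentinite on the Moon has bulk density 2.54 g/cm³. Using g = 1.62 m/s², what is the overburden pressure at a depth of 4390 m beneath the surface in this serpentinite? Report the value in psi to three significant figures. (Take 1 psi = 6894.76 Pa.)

serpentinite: 2540 kg/m³ × 1.62 m/s² × 4390 m = 1.806×10^7 Pa = 2620 psi

2620 psi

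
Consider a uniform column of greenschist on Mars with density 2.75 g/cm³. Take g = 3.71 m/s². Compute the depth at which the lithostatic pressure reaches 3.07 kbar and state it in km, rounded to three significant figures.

30.1 km

h = P/(ρg) = 3.07 kbar / (2750 kg/m³ × 3.71 m/s²) = 3.070×10^8 Pa / 10202 Pa/m = 30091 m
= 30.091 km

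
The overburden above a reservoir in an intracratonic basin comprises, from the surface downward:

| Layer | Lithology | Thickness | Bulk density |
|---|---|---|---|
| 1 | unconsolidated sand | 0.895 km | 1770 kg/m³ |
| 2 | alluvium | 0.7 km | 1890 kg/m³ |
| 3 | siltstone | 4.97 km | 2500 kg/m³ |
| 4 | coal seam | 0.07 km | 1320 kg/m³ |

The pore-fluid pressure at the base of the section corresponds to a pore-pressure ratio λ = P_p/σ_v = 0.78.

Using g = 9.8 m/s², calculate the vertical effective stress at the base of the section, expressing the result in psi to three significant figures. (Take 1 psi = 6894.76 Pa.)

4820 psi

Overburden (lithostatic) stress σ_v:
unconsolidated sand: 1770 kg/m³ × 9.8 m/s² × 895 m = 1.552×10^7 Pa = 15.52 MPa
alluvium: 1890 kg/m³ × 9.8 m/s² × 700 m = 1.297×10^7 Pa = 12.97 MPa
siltstone: 2500 kg/m³ × 9.8 m/s² × 4970 m = 1.218×10^8 Pa = 121.8 MPa
coal seam: 1320 kg/m³ × 9.8 m/s² × 70 m = 9.055×10^5 Pa = 0.9055 MPa
Total = 15.52 + 12.97 + 121.8 + 0.9055 = 151.16 MPa
Pore pressure P_p = λ·σ_v = 0.78 × 151.2 MPa = 117.9 MPa
Effective stress σ' = σ_v − P_p = 151.2 − 117.9 = 33.255 MPa = 4823.3 psi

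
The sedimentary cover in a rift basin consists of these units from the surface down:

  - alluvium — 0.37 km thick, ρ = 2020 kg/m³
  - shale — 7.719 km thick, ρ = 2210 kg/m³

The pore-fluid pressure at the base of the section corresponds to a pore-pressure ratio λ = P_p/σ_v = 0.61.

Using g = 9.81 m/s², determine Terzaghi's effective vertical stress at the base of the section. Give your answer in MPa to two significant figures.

68 MPa

Overburden (lithostatic) stress σ_v:
alluvium: 2020 kg/m³ × 9.81 m/s² × 370 m = 7.332×10^6 Pa = 7.332 MPa
shale: 2210 kg/m³ × 9.81 m/s² × 7719 m = 1.673×10^8 Pa = 167.3 MPa
Total = 7.332 + 167.3 = 174.68 MPa
Pore pressure P_p = λ·σ_v = 0.61 × 174.7 MPa = 106.6 MPa
Effective stress σ' = σ_v − P_p = 174.7 − 106.6 = 68.125 MPa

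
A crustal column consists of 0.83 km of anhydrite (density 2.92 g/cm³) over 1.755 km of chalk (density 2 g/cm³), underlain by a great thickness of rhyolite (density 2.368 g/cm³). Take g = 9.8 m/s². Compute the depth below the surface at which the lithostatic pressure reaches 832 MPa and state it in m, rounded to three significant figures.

Pressure at base of upper layers: 2920×9.8×830 + 2000×9.8×1755 = 5.815×10^7 Pa = 58.15 MPa
Remaining pressure to be supplied by rhyolite: 8.320×10^8 − 5.815×10^7 = 7.739×10^8 Pa
Additional depth in rhyolite = 7.739×10^8 Pa / (2368 kg/m³ × 9.8 m/s²) = 33346 m
Total depth = 2585 m + 33346 m = 35931 m

35900 m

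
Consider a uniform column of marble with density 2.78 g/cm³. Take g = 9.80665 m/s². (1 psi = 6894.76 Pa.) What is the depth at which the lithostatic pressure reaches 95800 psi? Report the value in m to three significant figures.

24200 m

h = P/(ρg) = 95800 psi / (2780 kg/m³ × 9.80665 m/s²) = 6.605×10^8 Pa / 27262 Pa/m = 24228 m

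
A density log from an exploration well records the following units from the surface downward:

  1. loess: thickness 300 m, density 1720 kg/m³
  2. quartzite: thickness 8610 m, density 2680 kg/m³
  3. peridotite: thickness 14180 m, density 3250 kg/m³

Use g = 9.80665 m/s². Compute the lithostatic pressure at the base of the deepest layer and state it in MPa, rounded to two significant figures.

680 MPa

loess: 1720 kg/m³ × 9.80665 m/s² × 300 m = 5.060×10^6 Pa = 5.060 MPa
quartzite: 2680 kg/m³ × 9.80665 m/s² × 8610 m = 2.263×10^8 Pa = 226.3 MPa
peridotite: 3250 kg/m³ × 9.80665 m/s² × 14180 m = 4.519×10^8 Pa = 451.9 MPa
Total = 5.060 + 226.3 + 451.9 = 683.29 MPa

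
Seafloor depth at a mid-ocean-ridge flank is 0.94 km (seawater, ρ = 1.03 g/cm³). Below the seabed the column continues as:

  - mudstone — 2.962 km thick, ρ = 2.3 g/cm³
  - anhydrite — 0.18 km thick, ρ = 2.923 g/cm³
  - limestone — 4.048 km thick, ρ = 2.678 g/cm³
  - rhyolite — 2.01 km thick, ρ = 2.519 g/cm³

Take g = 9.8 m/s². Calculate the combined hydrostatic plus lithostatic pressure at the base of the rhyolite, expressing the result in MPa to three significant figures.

237 MPa

seawater: 1030 kg/m³ × 9.8 m/s² × 940 m = 9.488×10^6 Pa = 9.488 MPa
mudstone: 2300 kg/m³ × 9.8 m/s² × 2962 m = 6.676×10^7 Pa = 66.76 MPa
anhydrite: 2923 kg/m³ × 9.8 m/s² × 180 m = 5.156×10^6 Pa = 5.156 MPa
limestone: 2678 kg/m³ × 9.8 m/s² × 4048 m = 1.062×10^8 Pa = 106.2 MPa
rhyolite: 2519 kg/m³ × 9.8 m/s² × 2010 m = 4.962×10^7 Pa = 49.62 MPa
Total = 9.488 + 66.76 + 5.156 + 106.2 + 49.62 = 237.26 MPa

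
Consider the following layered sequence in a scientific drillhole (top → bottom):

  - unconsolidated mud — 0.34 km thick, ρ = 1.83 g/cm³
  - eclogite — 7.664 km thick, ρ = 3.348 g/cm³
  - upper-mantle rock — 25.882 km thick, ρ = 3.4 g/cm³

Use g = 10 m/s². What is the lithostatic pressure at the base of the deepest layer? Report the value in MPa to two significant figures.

1100 MPa

unconsolidated mud: 1830 kg/m³ × 10 m/s² × 340 m = 6.222×10^6 Pa = 6.222 MPa
eclogite: 3348 kg/m³ × 10 m/s² × 7664 m = 2.566×10^8 Pa = 256.6 MPa
upper-mantle rock: 3400 kg/m³ × 10 m/s² × 25882 m = 8.800×10^8 Pa = 880.0 MPa
Total = 6.222 + 256.6 + 880.0 = 1142.8 MPa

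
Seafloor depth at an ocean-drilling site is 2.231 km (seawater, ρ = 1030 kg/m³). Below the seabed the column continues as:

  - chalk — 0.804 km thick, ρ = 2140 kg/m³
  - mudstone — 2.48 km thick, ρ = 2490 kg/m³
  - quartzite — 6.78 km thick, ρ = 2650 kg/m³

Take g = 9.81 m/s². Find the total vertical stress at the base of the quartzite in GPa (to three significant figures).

0.276 GPa

seawater: 1030 kg/m³ × 9.81 m/s² × 2231 m = 2.254×10^7 Pa = 0.02254 GPa
chalk: 2140 kg/m³ × 9.81 m/s² × 804 m = 1.688×10^7 Pa = 0.01688 GPa
mudstone: 2490 kg/m³ × 9.81 m/s² × 2480 m = 6.058×10^7 Pa = 0.06058 GPa
quartzite: 2650 kg/m³ × 9.81 m/s² × 6780 m = 1.763×10^8 Pa = 0.1763 GPa
Total = 0.02254 + 0.01688 + 0.06058 + 0.1763 = 0.27626 GPa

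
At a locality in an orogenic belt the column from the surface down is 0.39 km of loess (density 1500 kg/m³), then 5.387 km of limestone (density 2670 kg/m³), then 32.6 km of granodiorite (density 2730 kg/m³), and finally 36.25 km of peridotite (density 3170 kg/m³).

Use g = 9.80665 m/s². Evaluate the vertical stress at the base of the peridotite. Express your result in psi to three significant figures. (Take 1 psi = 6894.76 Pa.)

loess: 1500 kg/m³ × 9.80665 m/s² × 390 m = 5.737×10^6 Pa = 832.1 psi
limestone: 2670 kg/m³ × 9.80665 m/s² × 5387 m = 1.411×10^8 Pa = 20458 psi
granodiorite: 2730 kg/m³ × 9.80665 m/s² × 32600 m = 8.728×10^8 Pa = 1.266×10^5 psi
peridotite: 3170 kg/m³ × 9.80665 m/s² × 36250 m = 1.127×10^9 Pa = 1.634×10^5 psi
Total = 832.1 + 20458 + 1.266×10^5 + 1.634×10^5 = 3.1132×10^5 psi

311000 psi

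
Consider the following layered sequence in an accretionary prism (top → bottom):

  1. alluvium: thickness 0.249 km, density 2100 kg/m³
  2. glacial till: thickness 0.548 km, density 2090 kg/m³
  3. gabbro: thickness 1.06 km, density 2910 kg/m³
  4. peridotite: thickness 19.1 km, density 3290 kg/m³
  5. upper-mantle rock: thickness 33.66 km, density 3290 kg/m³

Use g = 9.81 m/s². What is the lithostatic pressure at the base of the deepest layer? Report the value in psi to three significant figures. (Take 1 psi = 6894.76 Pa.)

254000 psi

alluvium: 2100 kg/m³ × 9.81 m/s² × 249 m = 5.130×10^6 Pa = 744.0 psi
glacial till: 2090 kg/m³ × 9.81 m/s² × 548 m = 1.124×10^7 Pa = 1630 psi
gabbro: 2910 kg/m³ × 9.81 m/s² × 1060 m = 3.026×10^7 Pa = 4389 psi
peridotite: 3290 kg/m³ × 9.81 m/s² × 19100 m = 6.165×10^8 Pa = 89409 psi
upper-mantle rock: 3290 kg/m³ × 9.81 m/s² × 33660 m = 1.086×10^9 Pa = 1.576×10^5 psi
Total = 744.0 + 1630 + 4389 + 89409 + 1.576×10^5 = 2.5374×10^5 psi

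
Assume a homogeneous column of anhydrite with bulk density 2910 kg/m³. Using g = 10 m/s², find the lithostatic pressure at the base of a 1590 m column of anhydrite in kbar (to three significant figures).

anhydrite: 2910 kg/m³ × 10 m/s² × 1590 m = 4.627×10^7 Pa = 0.4627 kbar

0.463 kbar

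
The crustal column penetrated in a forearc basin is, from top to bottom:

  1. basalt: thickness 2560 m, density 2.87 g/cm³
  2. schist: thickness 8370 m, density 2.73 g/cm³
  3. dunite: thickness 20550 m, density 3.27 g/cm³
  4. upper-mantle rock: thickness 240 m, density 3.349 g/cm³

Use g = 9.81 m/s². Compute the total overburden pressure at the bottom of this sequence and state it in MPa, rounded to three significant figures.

basalt: 2870 kg/m³ × 9.81 m/s² × 2560 m = 7.208×10^7 Pa = 72.08 MPa
schist: 2730 kg/m³ × 9.81 m/s² × 8370 m = 2.242×10^8 Pa = 224.2 MPa
dunite: 3270 kg/m³ × 9.81 m/s² × 20550 m = 6.592×10^8 Pa = 659.2 MPa
upper-mantle rock: 3349 kg/m³ × 9.81 m/s² × 240 m = 7.885×10^6 Pa = 7.885 MPa
Total = 72.08 + 224.2 + 659.2 + 7.885 = 963.34 MPa

963 MPa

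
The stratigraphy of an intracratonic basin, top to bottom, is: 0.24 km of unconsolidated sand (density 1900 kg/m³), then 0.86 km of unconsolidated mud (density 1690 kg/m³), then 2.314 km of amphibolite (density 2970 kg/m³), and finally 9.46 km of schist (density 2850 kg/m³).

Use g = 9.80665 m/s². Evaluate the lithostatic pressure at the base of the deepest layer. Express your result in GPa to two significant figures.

0.35 GPa

unconsolidated sand: 1900 kg/m³ × 9.80665 m/s² × 240 m = 4.472×10^6 Pa = 4.472×10^-3 GPa
unconsolidated mud: 1690 kg/m³ × 9.80665 m/s² × 860 m = 1.425×10^7 Pa = 0.01425 GPa
amphibolite: 2970 kg/m³ × 9.80665 m/s² × 2314 m = 6.740×10^7 Pa = 0.06740 GPa
schist: 2850 kg/m³ × 9.80665 m/s² × 9460 m = 2.644×10^8 Pa = 0.2644 GPa
Total = 4.472×10^-3 + 0.01425 + 0.06740 + 0.2644 = 0.35052 GPa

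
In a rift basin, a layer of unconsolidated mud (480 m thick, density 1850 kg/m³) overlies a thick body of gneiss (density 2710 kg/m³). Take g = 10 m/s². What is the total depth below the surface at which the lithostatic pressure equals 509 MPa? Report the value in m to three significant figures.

Pressure at base of upper layers: 1850×10×480 = 8.880×10^6 Pa = 8.880 MPa
Remaining pressure to be supplied by gneiss: 5.090×10^8 − 8.880×10^6 = 5.001×10^8 Pa
Additional depth in gneiss = 5.001×10^8 Pa / (2710 kg/m³ × 10 m/s²) = 18455 m
Total depth = 480 m + 18455 m = 18935 m

18900 m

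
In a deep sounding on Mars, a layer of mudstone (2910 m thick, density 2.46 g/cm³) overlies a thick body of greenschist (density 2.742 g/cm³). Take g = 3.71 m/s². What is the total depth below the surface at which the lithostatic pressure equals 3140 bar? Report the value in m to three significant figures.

Pressure at base of upper layers: 2460×3.71×2910 = 2.656×10^7 Pa = 265.6 bar
Remaining pressure to be supplied by greenschist: 3.140×10^8 − 2.656×10^7 = 2.874×10^8 Pa
Additional depth in greenschist = 2.874×10^8 Pa / (2742 kg/m³ × 3.71 m/s²) = 28256 m
Total depth = 2910 m + 28256 m = 31166 m

31200 m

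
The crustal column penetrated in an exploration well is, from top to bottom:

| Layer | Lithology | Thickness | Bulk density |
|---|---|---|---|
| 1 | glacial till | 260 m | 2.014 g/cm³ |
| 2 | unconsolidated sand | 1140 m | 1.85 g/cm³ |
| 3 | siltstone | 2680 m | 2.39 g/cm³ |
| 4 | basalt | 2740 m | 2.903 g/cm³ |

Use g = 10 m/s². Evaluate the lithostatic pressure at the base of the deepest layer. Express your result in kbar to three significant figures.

glacial till: 2014 kg/m³ × 10 m/s² × 260 m = 5.236×10^6 Pa = 0.05236 kbar
unconsolidated sand: 1850 kg/m³ × 10 m/s² × 1140 m = 2.109×10^7 Pa = 0.2109 kbar
siltstone: 2390 kg/m³ × 10 m/s² × 2680 m = 6.405×10^7 Pa = 0.6405 kbar
basalt: 2903 kg/m³ × 10 m/s² × 2740 m = 7.954×10^7 Pa = 0.7954 kbar
Total = 0.05236 + 0.2109 + 0.6405 + 0.7954 = 1.6992 kbar

1.70 kbar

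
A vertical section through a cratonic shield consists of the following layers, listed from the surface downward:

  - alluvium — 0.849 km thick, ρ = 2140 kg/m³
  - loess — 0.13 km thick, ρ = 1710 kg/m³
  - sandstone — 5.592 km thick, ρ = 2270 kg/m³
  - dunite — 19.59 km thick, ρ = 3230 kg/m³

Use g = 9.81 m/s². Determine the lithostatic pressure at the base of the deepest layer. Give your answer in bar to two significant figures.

7700 bar

alluvium: 2140 kg/m³ × 9.81 m/s² × 849 m = 1.782×10^7 Pa = 178.2 bar
loess: 1710 kg/m³ × 9.81 m/s² × 130 m = 2.181×10^6 Pa = 21.81 bar
sandstone: 2270 kg/m³ × 9.81 m/s² × 5592 m = 1.245×10^8 Pa = 1245 bar
dunite: 3230 kg/m³ × 9.81 m/s² × 19590 m = 6.207×10^8 Pa = 6207 bar
Total = 178.2 + 21.81 + 1245 + 6207 = 7652.7 bar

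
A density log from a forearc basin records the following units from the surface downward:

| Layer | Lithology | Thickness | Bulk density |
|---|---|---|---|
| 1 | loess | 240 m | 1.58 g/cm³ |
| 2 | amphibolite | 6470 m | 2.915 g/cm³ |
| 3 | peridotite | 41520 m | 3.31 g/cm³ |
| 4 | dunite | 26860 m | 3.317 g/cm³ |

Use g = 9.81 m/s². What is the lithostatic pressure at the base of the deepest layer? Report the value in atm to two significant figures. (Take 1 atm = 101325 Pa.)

loess: 1580 kg/m³ × 9.81 m/s² × 240 m = 3.720×10^6 Pa = 36.71 atm
amphibolite: 2915 kg/m³ × 9.81 m/s² × 6470 m = 1.850×10^8 Pa = 1826 atm
peridotite: 3310 kg/m³ × 9.81 m/s² × 41520 m = 1.348×10^9 Pa = 13306 atm
dunite: 3317 kg/m³ × 9.81 m/s² × 26860 m = 8.740×10^8 Pa = 8626 atm
Total = 36.71 + 1826 + 13306 + 8626 = 23794 atm

24000 atm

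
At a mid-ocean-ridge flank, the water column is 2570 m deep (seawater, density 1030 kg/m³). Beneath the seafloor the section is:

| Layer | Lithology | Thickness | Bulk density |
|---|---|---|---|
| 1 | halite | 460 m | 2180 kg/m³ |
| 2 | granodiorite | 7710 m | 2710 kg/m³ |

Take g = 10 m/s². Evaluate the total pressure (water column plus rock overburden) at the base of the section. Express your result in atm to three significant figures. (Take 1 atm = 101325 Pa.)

seawater: 1030 kg/m³ × 10 m/s² × 2570 m = 2.647×10^7 Pa = 261.2 atm
halite: 2180 kg/m³ × 10 m/s² × 460 m = 1.003×10^7 Pa = 98.97 atm
granodiorite: 2710 kg/m³ × 10 m/s² × 7710 m = 2.089×10^8 Pa = 2062 atm
Total = 261.2 + 98.97 + 2062 = 2422.3 atm

2420 atm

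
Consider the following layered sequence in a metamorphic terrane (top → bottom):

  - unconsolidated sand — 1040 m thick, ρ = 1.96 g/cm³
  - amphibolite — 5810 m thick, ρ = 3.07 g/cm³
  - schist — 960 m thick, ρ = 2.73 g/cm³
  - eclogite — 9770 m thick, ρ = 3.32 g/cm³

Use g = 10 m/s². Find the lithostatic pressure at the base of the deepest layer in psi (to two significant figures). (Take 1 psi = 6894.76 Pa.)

80000 psi

unconsolidated sand: 1960 kg/m³ × 10 m/s² × 1040 m = 2.038×10^7 Pa = 2956 psi
amphibolite: 3070 kg/m³ × 10 m/s² × 5810 m = 1.784×10^8 Pa = 25870 psi
schist: 2730 kg/m³ × 10 m/s² × 960 m = 2.621×10^7 Pa = 3801 psi
eclogite: 3320 kg/m³ × 10 m/s² × 9770 m = 3.244×10^8 Pa = 47045 psi
Total = 2956 + 25870 + 3801 + 47045 = 79673 psi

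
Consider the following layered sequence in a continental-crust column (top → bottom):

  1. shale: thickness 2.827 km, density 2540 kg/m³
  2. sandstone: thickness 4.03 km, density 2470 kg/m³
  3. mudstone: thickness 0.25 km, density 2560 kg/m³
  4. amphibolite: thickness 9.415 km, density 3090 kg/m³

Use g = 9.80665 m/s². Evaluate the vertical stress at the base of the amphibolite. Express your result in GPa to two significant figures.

0.46 GPa

shale: 2540 kg/m³ × 9.80665 m/s² × 2827 m = 7.042×10^7 Pa = 0.07042 GPa
sandstone: 2470 kg/m³ × 9.80665 m/s² × 4030 m = 9.762×10^7 Pa = 0.09762 GPa
mudstone: 2560 kg/m³ × 9.80665 m/s² × 250 m = 6.276×10^6 Pa = 6.276×10^-3 GPa
amphibolite: 3090 kg/m³ × 9.80665 m/s² × 9415 m = 2.853×10^8 Pa = 0.2853 GPa
Total = 0.07042 + 0.09762 + 6.276×10^-3 + 0.2853 = 0.45961 GPa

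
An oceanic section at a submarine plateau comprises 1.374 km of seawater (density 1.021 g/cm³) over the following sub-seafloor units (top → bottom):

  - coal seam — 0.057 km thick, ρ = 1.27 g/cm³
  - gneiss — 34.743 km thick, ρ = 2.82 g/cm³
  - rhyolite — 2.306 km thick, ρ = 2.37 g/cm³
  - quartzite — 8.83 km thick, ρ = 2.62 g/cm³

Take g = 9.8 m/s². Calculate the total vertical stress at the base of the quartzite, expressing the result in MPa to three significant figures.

seawater: 1021 kg/m³ × 9.8 m/s² × 1374 m = 1.375×10^7 Pa = 13.75 MPa
coal seam: 1270 kg/m³ × 9.8 m/s² × 57 m = 7.094×10^5 Pa = 0.7094 MPa
gneiss: 2820 kg/m³ × 9.8 m/s² × 34743 m = 9.602×10^8 Pa = 960.2 MPa
rhyolite: 2370 kg/m³ × 9.8 m/s² × 2306 m = 5.356×10^7 Pa = 53.56 MPa
quartzite: 2620 kg/m³ × 9.8 m/s² × 8830 m = 2.267×10^8 Pa = 226.7 MPa
Total = 13.75 + 0.7094 + 960.2 + 53.56 + 226.7 = 1254.9 MPa

1250 MPa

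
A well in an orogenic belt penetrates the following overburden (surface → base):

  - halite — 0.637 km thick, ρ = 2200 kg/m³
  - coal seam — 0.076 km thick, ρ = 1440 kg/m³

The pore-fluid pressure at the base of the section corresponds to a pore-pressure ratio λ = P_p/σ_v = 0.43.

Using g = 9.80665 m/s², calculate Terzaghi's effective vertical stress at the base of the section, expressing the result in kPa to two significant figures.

8400 kPa

Overburden (lithostatic) stress σ_v:
halite: 2200 kg/m³ × 9.80665 m/s² × 637 m = 1.374×10^7 Pa = 13.74 MPa
coal seam: 1440 kg/m³ × 9.80665 m/s² × 76 m = 1.073×10^6 Pa = 1.073 MPa
Total = 13.74 + 1.073 = 14.816 MPa
Pore pressure P_p = λ·σ_v = 0.43 × 14.82 MPa = 6.371 MPa
Effective stress σ' = σ_v − P_p = 14.82 − 6.371 = 8.4453 MPa = 8445.3 kPa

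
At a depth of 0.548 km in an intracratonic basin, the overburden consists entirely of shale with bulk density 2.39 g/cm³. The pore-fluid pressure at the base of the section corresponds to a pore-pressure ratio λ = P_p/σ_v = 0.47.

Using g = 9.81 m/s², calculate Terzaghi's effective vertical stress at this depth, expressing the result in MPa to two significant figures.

Overburden (lithostatic) stress σ_v:
shale: 2390 kg/m³ × 9.81 m/s² × 548 m = 1.285×10^7 Pa = 12.85 MPa
Pore pressure P_p = λ·σ_v = 0.47 × 12.85 MPa = 6.039 MPa
Effective stress σ' = σ_v − P_p = 12.85 − 6.039 = 6.8096 MPa

6.8 MPa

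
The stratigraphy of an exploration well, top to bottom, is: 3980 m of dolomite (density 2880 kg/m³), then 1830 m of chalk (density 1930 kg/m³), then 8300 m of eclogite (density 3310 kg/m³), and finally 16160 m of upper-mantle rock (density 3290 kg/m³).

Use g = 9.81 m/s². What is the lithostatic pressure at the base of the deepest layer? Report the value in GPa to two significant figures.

0.94 GPa

dolomite: 2880 kg/m³ × 9.81 m/s² × 3980 m = 1.124×10^8 Pa = 0.1124 GPa
chalk: 1930 kg/m³ × 9.81 m/s² × 1830 m = 3.465×10^7 Pa = 0.03465 GPa
eclogite: 3310 kg/m³ × 9.81 m/s² × 8300 m = 2.695×10^8 Pa = 0.2695 GPa
upper-mantle rock: 3290 kg/m³ × 9.81 m/s² × 16160 m = 5.216×10^8 Pa = 0.5216 GPa
Total = 0.1124 + 0.03465 + 0.2695 + 0.5216 = 0.93817 GPa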